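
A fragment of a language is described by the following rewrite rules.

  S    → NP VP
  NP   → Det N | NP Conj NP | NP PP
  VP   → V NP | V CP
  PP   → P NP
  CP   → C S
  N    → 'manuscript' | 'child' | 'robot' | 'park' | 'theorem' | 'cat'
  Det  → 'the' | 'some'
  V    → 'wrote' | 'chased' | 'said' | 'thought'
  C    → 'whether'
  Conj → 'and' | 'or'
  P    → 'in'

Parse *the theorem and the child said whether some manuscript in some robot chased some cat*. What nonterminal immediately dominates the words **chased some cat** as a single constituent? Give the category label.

S
  NP
    NP
      Det: the
      N: theorem
    Conj: and
    NP
      Det: the
      N: child
  VP
    V: said
    CP
      C: whether
      S
        NP
          NP
            Det: some
            N: manuscript
          PP
            P: in
            NP
              Det: some
              N: robot
        VP
          V: chased
          NP
            Det: some
            N: cat
The span 'chased some cat' is the VP node built by VP → V NP.

VP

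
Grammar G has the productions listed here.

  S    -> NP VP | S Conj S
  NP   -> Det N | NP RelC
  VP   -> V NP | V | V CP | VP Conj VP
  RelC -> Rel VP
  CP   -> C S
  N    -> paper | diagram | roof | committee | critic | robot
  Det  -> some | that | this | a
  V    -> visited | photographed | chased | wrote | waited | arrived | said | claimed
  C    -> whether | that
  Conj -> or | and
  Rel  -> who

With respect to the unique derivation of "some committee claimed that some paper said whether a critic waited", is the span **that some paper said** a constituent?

No

[S [NP [Det some] [N committee]] [VP [V claimed] [CP [C that] [S [NP [Det some] [N paper]] [VP [V said] [CP [C whether] [S [NP [Det a] [N critic]] [VP [V waited]]]]]]]]]
The smallest constituent containing 'that some paper said' is the CP spanning 'that some paper said whether a critic waited'; no single node in the tree dominates exactly the given words.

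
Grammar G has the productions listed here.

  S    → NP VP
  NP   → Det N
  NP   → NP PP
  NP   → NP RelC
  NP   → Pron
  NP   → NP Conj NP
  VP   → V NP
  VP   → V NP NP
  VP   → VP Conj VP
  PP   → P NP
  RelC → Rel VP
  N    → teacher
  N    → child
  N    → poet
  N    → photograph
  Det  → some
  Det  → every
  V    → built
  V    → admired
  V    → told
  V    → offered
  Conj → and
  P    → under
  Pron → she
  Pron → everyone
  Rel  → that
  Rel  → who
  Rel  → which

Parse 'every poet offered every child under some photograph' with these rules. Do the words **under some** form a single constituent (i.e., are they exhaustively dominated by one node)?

No

[S [NP [Det every] [N poet]] [VP [V offered] [NP [NP [Det every] [N child]] [PP [P under] [NP [Det some] [N photograph]]]]]]
The smallest constituent containing 'under some' is the PP spanning 'under some photograph'; no single node in the tree dominates exactly the given words.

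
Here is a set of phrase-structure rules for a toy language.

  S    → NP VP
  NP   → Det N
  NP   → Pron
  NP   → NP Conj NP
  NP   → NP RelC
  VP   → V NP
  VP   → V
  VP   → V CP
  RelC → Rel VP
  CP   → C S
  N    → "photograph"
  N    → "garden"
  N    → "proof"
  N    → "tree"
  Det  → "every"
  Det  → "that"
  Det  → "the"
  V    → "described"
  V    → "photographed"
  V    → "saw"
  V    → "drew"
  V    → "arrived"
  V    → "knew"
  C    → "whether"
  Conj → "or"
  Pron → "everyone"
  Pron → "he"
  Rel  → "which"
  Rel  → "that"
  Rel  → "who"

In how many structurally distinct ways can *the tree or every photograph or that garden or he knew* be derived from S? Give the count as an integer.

5

Two of the 5 distinct bracketings:
[S [NP [NP [Det the] [N tree]] [Conj or] [NP [NP [Det every] [N photograph]] [Conj or] [NP [NP [Det that] [N garden]] [Conj or] [NP [Pron he]]]]] [VP [V knew]]]
[S [NP [NP [Det the] [N tree]] [Conj or] [NP [NP [NP [Det every] [N photograph]] [Conj or] [NP [Det that] [N garden]]] [Conj or] [NP [Pron he]]]] [VP [V knew]]]
The trees differ in how a recursive rule is bracketed over the same span.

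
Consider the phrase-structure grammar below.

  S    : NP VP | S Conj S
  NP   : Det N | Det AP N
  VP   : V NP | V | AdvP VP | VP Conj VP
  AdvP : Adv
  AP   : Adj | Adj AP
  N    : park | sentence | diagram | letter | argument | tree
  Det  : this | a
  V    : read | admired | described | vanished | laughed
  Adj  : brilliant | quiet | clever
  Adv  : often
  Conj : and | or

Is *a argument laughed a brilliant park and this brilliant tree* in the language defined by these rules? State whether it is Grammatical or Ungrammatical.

Ungrammatical

For S → NP VP, the only prefix that parses as NP is 'a argument', but the remainder 'laughed a brilliant park and this brilliant tree' is not a VP under these rules. The alternative S rule S → S Conj S likewise has no satisfying split.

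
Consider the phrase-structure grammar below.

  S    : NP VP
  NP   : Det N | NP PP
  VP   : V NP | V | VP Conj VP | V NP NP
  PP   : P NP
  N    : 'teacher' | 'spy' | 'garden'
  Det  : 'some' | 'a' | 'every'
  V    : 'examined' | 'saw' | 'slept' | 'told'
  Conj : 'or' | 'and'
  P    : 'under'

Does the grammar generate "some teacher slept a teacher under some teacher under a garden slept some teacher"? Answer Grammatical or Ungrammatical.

For S → NP VP, the only prefix that parses as NP is 'some teacher', but the remainder 'slept a teacher under some teacher under a garden slept some teacher' is not a VP under these rules.

Ungrammatical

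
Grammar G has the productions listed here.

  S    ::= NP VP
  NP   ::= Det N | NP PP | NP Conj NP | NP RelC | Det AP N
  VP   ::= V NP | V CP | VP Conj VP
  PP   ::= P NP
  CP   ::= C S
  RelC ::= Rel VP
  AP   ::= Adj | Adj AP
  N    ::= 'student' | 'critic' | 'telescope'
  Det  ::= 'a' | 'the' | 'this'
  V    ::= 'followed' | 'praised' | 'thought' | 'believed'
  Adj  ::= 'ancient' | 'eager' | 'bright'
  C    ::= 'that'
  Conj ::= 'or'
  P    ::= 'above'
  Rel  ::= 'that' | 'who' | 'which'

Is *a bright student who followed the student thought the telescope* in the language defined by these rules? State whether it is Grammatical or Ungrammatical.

Grammatical

S
  NP
    NP
      Det: a
      AP
        Adj: bright
      N: student
    RelC
      Rel: who
      VP
        V: followed
        NP
          Det: the
          N: student
  VP
    V: thought
    NP
      Det: the
      N: telescope
Every word is introduced by a lexical rule and the phrasal rules combine the resulting categories into a single S.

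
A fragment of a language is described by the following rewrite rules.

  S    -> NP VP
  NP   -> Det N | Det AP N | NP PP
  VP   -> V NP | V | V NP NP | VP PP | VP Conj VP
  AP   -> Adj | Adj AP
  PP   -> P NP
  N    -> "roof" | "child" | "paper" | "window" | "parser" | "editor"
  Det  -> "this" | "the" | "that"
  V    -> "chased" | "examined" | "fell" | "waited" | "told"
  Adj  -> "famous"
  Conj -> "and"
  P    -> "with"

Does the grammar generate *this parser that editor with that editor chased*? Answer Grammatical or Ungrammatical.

Ungrammatical

For S → NP VP, the only prefix that parses as NP is 'this parser', but the remainder 'that editor with that editor chased' is not a VP under these rules.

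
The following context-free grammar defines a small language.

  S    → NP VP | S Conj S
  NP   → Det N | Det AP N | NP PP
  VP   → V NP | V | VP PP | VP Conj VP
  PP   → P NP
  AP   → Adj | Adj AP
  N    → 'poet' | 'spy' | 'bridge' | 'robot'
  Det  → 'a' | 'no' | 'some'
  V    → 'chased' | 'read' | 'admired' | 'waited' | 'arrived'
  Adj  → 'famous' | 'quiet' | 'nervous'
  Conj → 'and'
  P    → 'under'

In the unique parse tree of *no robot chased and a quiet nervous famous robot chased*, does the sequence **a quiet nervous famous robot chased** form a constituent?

Yes

[S [S [NP [Det no] [N robot]] [VP [V chased]]] [Conj and] [S [NP [Det a] [AP [Adj quiet] [AP [Adj nervous] [AP [Adj famous]]]] [N robot]] [VP [V chased]]]]
The words 'a quiet nervous famous robot chased' are exhaustively dominated by a single S node (built by S → NP VP), so they form a constituent.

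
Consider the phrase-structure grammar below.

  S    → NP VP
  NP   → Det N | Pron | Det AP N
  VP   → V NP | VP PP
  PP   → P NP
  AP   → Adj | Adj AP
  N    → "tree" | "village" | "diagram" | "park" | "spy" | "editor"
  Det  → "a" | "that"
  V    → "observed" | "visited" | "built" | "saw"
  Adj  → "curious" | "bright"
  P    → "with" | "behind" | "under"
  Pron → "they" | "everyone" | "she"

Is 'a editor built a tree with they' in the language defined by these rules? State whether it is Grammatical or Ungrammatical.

Grammatical

S
  NP
    Det: a
    N: editor
  VP
    VP
      V: built
      NP
        Det: a
        N: tree
    PP
      P: with
      NP
        Pron: they
Each bracket corresponds to one application of a listed rule, so the string is derivable from S.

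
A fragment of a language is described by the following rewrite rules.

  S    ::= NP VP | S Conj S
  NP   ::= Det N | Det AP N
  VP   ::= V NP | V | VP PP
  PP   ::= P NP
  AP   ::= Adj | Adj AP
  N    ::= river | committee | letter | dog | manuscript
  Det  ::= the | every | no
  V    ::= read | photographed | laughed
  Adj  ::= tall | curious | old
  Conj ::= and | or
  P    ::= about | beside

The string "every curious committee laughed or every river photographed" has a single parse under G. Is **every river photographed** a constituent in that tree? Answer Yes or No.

Yes

[S [S [NP [Det every] [AP [Adj curious]] [N committee]] [VP [V laughed]]] [Conj or] [S [NP [Det every] [N river]] [VP [V photographed]]]]
The words 'every river photographed' are exhaustively dominated by a single S node (built by S → NP VP), so they form a constituent.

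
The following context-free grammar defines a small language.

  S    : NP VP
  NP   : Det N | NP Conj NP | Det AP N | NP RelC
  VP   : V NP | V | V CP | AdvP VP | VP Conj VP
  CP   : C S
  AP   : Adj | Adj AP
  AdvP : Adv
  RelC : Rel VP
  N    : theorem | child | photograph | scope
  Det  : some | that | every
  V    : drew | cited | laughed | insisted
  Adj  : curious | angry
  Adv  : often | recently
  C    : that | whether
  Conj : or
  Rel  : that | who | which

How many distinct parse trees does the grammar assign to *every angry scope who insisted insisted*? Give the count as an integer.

1

[S [NP [NP [Det every] [AP [Adj angry]] [N scope]] [RelC [Rel who] [VP [V insisted]]]] [VP [V insisted]]]
No rule offers an alternative attachment or grouping for any span, so this is the only derivation.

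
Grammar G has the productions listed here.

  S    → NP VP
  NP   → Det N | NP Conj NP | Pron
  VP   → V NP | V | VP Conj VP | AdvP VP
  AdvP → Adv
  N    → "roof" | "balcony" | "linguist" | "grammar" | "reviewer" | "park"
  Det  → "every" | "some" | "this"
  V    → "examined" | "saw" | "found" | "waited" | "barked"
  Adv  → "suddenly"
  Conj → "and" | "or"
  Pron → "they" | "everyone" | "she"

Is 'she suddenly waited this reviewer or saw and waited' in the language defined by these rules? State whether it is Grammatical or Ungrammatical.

[S [NP [Pron she]] [VP [VP [AdvP [Adv suddenly]] [VP [V waited] [NP [Det this] [N reviewer]]]] [Conj or] [VP [VP [V saw]] [Conj and] [VP [V waited]]]]]
Every word is introduced by a lexical rule and the phrasal rules combine the resulting categories into a single S.

Grammatical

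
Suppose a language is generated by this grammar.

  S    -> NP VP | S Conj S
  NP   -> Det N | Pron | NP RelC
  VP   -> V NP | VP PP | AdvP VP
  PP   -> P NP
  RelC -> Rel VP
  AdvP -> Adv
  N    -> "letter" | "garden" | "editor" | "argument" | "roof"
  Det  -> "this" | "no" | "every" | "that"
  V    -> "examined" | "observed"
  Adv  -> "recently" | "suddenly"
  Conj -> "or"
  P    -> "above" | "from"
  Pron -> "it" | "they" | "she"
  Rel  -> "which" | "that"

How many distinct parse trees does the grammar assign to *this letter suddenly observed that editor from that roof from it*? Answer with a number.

Two of the 3 distinct bracketings:
[S [NP [Det this] [N letter]] [VP [VP [VP [AdvP [Adv suddenly]] [VP [V observed] [NP [Det that] [N editor]]]] [PP [P from] [NP [Det that] [N roof]]]] [PP [P from] [NP [Pron it]]]]]
[S [NP [Det this] [N letter]] [VP [VP [AdvP [Adv suddenly]] [VP [VP [V observed] [NP [Det that] [N editor]]] [PP [P from] [NP [Det that] [N roof]]]]] [PP [P from] [NP [Pron it]]]]]
The trees differ in how a recursive rule is bracketed over the same span.

3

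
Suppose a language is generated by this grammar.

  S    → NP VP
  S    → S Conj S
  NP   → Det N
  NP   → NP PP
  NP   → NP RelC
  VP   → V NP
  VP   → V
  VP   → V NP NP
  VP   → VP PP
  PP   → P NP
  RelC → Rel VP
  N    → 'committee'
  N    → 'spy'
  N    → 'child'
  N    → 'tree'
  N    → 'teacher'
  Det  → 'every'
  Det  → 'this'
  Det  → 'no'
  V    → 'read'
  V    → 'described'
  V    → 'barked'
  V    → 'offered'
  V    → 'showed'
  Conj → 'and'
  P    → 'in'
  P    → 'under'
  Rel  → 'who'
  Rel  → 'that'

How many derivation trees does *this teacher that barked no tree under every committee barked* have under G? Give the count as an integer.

3

Two of the 3 distinct bracketings:
[S [NP [NP [NP [Det this] [N teacher]] [RelC [Rel that] [VP [V barked] [NP [Det no] [N tree]]]]] [PP [P under] [NP [Det every] [N committee]]]] [VP [V barked]]]
[S [NP [NP [Det this] [N teacher]] [RelC [Rel that] [VP [V barked] [NP [NP [Det no] [N tree]] [PP [P under] [NP [Det every] [N committee]]]]]]] [VP [V barked]]]
The trees differ in how a recursive rule is bracketed over the same span.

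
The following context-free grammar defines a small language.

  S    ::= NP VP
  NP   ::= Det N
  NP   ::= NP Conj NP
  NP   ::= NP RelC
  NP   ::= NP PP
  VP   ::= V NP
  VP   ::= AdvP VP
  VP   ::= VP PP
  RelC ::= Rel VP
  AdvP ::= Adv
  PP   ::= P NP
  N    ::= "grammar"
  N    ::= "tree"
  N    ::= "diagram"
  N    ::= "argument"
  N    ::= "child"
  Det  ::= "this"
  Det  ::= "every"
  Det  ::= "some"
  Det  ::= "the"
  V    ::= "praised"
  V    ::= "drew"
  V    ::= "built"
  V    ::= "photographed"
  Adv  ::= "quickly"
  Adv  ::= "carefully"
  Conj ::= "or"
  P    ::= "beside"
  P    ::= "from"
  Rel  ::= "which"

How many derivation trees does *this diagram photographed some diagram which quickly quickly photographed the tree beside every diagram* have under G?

6

Two of the 6 distinct bracketings:
[S [NP [Det this] [N diagram]] [VP [V photographed] [NP [NP [Det some] [N diagram]] [RelC [Rel which] [VP [AdvP [Adv quickly]] [VP [AdvP [Adv quickly]] [VP [V photographed] [NP [NP [Det the] [N tree]] [PP [P beside] [NP [Det every] [N diagram]]]]]]]]]]]
[S [NP [Det this] [N diagram]] [VP [V photographed] [NP [NP [Det some] [N diagram]] [RelC [Rel which] [VP [AdvP [Adv quickly]] [VP [AdvP [Adv quickly]] [VP [VP [V photographed] [NP [Det the] [N tree]]] [PP [P beside] [NP [Det every] [N diagram]]]]]]]]]]
The difference turns on whether NP → NP PP is used at the relevant span, versus an alternative expansion of NP.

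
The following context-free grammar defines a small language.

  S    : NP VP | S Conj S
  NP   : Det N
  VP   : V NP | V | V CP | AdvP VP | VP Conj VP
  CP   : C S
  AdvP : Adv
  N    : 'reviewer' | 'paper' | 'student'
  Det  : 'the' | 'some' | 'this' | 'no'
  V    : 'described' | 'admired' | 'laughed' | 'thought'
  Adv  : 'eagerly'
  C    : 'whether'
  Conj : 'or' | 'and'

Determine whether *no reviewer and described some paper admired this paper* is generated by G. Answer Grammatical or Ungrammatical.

Ungrammatical

For S → NP VP, the only prefix that parses as NP is 'no reviewer', but the remainder 'and described some paper admired this paper' is not a VP under these rules. The alternative S rule S → S Conj S likewise has no satisfying split.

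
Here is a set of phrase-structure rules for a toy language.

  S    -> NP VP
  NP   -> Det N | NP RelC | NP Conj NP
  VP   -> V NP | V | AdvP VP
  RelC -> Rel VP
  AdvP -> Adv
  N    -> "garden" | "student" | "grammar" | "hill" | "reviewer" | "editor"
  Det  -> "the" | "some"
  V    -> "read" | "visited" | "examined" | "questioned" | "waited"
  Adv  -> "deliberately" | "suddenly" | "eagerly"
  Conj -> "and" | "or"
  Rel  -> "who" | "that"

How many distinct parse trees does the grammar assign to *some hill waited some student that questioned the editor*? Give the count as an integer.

1

[S [NP [Det some] [N hill]] [VP [V waited] [NP [NP [Det some] [N student]] [RelC [Rel that] [VP [V questioned] [NP [Det the] [N editor]]]]]]]
No rule offers an alternative attachment or grouping for any span, so this is the only derivation.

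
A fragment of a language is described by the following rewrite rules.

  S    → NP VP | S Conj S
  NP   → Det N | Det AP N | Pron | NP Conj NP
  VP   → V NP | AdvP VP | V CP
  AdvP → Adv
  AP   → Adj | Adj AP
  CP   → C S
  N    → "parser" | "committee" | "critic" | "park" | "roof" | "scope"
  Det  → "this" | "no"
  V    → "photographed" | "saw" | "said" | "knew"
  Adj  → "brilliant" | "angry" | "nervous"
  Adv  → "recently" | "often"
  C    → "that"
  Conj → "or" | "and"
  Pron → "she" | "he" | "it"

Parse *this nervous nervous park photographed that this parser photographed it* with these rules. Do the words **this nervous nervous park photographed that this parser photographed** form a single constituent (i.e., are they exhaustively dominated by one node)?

No

[S [NP [Det this] [AP [Adj nervous] [AP [Adj nervous]]] [N park]] [VP [V photographed] [CP [C that] [S [NP [Det this] [N parser]] [VP [V photographed] [NP [Pron it]]]]]]]
The smallest constituent containing 'this nervous nervous park photographed that this parser photographed' is the S spanning 'this nervous nervous park photographed that this parser photographed it'; no single node in the tree dominates exactly the given words.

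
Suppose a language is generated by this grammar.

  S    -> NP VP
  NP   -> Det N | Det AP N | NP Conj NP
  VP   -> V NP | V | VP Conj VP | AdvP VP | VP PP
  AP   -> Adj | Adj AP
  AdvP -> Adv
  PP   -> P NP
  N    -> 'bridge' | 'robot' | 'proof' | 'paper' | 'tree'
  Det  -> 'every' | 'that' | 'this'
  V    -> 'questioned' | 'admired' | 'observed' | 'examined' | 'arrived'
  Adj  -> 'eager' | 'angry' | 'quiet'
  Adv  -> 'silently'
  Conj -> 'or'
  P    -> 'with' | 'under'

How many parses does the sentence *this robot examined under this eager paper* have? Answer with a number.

[S [NP [Det this] [N robot]] [VP [VP [V examined]] [PP [P under] [NP [Det this] [AP [Adj eager]] [N paper]]]]]
No rule offers an alternative attachment or grouping for any span, so this is the only derivation.

1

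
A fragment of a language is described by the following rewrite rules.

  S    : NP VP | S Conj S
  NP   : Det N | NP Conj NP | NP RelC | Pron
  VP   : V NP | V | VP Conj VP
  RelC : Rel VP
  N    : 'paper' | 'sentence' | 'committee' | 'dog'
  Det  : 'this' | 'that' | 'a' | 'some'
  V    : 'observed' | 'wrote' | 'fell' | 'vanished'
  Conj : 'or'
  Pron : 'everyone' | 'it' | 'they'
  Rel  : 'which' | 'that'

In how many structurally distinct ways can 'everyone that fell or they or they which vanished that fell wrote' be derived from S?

Two of the 9 distinct bracketings:
[S [NP [NP [NP [Pron everyone]] [RelC [Rel that] [VP [V fell]]]] [Conj or] [NP [NP [Pron they]] [Conj or] [NP [NP [NP [Pron they]] [RelC [Rel which] [VP [V vanished]]]] [RelC [Rel that] [VP [V fell]]]]]] [VP [V wrote]]]
[S [NP [NP [NP [Pron everyone]] [RelC [Rel that] [VP [V fell]]]] [Conj or] [NP [NP [NP [Pron they]] [Conj or] [NP [NP [Pron they]] [RelC [Rel which] [VP [V vanished]]]]] [RelC [Rel that] [VP [V fell]]]]] [VP [V wrote]]]
The trees differ in how a recursive rule is bracketed over the same span.

9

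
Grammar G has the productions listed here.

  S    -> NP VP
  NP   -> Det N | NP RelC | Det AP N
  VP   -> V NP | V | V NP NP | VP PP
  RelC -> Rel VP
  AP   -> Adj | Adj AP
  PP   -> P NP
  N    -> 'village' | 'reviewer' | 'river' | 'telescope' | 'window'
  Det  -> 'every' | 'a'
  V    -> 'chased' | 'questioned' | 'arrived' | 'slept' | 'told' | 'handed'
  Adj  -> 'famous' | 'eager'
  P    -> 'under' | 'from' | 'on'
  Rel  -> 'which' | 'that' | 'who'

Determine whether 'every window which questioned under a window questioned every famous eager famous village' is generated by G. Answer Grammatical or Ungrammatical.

Grammatical

S
  NP
    NP
      Det: every
      N: window
    RelC
      Rel: which
      VP
        VP
          V: questioned
        PP
          P: under
          NP
            Det: a
            N: window
  VP
    V: questioned
    NP
      Det: every
      AP
        Adj: famous
        AP
          Adj: eager
          AP
            Adj: famous
      N: village
Every word is introduced by a lexical rule and the phrasal rules combine the resulting categories into a single S.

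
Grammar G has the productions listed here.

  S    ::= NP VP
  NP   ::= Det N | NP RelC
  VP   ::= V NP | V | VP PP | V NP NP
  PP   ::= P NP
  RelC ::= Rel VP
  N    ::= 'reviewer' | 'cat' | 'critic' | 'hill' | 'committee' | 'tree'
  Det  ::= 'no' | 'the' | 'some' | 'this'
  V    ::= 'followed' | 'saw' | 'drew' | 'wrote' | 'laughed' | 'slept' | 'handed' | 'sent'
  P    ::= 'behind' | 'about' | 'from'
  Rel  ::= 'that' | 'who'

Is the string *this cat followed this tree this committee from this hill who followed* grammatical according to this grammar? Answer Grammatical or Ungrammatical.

[S [NP [Det this] [N cat]] [VP [VP [V followed] [NP [Det this] [N tree]] [NP [Det this] [N committee]]] [PP [P from] [NP [NP [Det this] [N hill]] [RelC [Rel who] [VP [V followed]]]]]]]
Each bracket corresponds to one application of a listed rule, so the string is derivable from S.

Grammatical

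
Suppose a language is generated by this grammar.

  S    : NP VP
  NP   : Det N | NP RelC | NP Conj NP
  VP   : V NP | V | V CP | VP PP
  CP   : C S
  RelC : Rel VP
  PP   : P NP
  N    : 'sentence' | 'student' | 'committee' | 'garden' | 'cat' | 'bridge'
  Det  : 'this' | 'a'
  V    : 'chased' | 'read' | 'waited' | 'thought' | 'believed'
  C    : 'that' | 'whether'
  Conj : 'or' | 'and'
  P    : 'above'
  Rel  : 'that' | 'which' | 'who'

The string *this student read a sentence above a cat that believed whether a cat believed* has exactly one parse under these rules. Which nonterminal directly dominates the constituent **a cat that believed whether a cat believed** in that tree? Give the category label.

S
  NP
    Det: this
    N: student
  VP
    VP
      V: read
      NP
        Det: a
        N: sentence
    PP
      P: above
      NP
        NP
          Det: a
          N: cat
        RelC
          Rel: that
          VP
            V: believed
            CP
              C: whether
              S
                NP
                  Det: a
                  N: cat
                VP
                  V: believed
The span 'a cat that believed whether a cat believed' is the NP node built by NP → NP RelC.
Its mother is the PP built by PP → P NP.

PP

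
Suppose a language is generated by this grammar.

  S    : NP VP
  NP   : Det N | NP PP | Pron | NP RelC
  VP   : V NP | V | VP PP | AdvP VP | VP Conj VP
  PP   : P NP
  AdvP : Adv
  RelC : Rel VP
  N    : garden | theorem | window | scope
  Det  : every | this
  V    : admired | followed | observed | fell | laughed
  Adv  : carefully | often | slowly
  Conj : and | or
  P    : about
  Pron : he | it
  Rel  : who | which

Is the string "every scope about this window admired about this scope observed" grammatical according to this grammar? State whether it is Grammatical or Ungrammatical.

For S → NP VP, every NP-prefix leaves a non-VP remainder: after 'every scope' the remainder is not a VP; after 'every scope about this window' the remainder is not a VP.

Ungrammatical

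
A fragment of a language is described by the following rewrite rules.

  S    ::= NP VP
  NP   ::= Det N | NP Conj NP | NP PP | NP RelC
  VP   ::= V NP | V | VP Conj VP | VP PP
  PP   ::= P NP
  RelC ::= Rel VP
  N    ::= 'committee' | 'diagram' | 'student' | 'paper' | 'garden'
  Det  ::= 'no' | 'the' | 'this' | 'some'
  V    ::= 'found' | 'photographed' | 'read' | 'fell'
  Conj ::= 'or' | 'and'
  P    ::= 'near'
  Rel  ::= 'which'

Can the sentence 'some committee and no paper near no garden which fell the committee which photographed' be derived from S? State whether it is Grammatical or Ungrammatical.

Ungrammatical

For S → NP VP, every NP-prefix leaves a non-VP remainder: after 'some committee' the remainder is not a VP; after 'some committee and no paper' the remainder is not a VP; after 'some committee and no paper near no garden' the remainder is not a VP (and 2 more).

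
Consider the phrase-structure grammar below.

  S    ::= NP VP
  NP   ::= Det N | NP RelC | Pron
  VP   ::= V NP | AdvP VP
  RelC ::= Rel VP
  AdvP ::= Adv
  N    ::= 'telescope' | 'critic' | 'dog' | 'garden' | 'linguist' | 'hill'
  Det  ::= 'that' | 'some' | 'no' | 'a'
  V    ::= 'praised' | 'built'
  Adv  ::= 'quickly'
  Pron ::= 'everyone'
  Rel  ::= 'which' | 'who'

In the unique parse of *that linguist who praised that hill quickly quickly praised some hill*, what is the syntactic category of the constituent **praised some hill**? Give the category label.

[S [NP [NP [Det that] [N linguist]] [RelC [Rel who] [VP [V praised] [NP [Det that] [N hill]]]]] [VP [AdvP [Adv quickly]] [VP [AdvP [Adv quickly]] [VP [V praised] [NP [Det some] [N hill]]]]]]
The span 'praised some hill' is the VP node built by VP → V NP.

VP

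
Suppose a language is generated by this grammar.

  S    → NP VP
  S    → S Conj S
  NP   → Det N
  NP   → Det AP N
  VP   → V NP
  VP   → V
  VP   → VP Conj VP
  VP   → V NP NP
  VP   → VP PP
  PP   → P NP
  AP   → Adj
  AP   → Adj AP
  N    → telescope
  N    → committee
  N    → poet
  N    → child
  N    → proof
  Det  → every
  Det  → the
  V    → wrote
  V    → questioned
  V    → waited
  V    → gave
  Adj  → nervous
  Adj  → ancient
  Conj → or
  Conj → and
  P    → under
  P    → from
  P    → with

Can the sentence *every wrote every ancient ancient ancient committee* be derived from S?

Ungrammatical

A Det word can never sit immediately before a V word in any string this grammar generates, so the substring 'every wrote' rules out a derivation.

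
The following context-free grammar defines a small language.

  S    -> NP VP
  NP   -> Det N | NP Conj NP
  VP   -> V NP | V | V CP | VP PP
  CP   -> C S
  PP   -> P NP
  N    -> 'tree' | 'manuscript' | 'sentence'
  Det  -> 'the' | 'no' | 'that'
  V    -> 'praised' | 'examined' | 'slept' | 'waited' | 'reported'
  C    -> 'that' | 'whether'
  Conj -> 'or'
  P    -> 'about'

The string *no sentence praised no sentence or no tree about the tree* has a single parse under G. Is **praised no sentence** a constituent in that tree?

[S [NP [Det no] [N sentence]] [VP [VP [V praised] [NP [NP [Det no] [N sentence]] [Conj or] [NP [Det no] [N tree]]]] [PP [P about] [NP [Det the] [N tree]]]]]
The smallest constituent containing 'praised no sentence' is the VP spanning 'praised no sentence or no tree'; no single node in the tree dominates exactly the given words.

No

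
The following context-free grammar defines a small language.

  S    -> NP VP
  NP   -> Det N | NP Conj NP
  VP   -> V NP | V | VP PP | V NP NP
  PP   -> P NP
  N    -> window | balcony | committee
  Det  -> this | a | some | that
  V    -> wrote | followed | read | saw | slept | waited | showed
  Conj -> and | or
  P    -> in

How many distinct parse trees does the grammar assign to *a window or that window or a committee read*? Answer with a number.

The two bracketings:
[S [NP [NP [Det a] [N window]] [Conj or] [NP [NP [Det that] [N window]] [Conj or] [NP [Det a] [N committee]]]] [VP [V read]]]
[S [NP [NP [NP [Det a] [N window]] [Conj or] [NP [Det that] [N window]]] [Conj or] [NP [Det a] [N committee]]] [VP [V read]]]
The trees differ in how a recursive rule is bracketed over the same span.

2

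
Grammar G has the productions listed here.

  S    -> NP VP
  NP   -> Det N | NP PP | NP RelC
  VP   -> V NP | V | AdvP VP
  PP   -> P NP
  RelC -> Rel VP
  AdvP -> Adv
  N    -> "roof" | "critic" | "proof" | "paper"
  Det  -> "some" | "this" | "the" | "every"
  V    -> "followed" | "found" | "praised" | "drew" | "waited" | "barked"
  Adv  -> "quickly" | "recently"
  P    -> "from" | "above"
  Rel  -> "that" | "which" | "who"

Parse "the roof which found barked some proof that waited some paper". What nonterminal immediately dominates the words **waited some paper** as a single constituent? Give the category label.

VP

S
  NP
    NP
      Det: the
      N: roof
    RelC
      Rel: which
      VP
        V: found
  VP
    V: barked
    NP
      NP
        Det: some
        N: proof
      RelC
        Rel: that
        VP
          V: waited
          NP
            Det: some
            N: paper
The span 'waited some paper' is the VP node built by VP → V NP.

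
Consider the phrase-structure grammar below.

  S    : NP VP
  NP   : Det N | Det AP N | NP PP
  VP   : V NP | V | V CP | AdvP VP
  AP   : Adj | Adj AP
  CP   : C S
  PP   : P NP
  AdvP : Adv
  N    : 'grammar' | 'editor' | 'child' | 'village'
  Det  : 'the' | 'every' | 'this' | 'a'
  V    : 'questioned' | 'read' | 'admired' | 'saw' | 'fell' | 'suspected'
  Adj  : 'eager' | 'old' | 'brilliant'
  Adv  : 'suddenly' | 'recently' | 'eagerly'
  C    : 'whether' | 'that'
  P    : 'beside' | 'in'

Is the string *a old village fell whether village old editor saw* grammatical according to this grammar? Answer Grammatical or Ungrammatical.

Ungrammatical

A C word can never sit immediately before an N word in any string this grammar generates, so the substring 'whether village' rules out a derivation.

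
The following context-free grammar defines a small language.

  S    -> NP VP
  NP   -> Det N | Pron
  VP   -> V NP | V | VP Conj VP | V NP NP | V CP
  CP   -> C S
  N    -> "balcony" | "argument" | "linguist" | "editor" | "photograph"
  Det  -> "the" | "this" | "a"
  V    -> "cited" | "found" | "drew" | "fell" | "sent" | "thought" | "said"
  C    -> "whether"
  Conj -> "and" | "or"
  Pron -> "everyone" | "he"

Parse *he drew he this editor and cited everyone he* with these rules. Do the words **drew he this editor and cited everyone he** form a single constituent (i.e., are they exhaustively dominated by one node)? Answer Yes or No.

Yes

[S [NP [Pron he]] [VP [VP [V drew] [NP [Pron he]] [NP [Det this] [N editor]]] [Conj and] [VP [V cited] [NP [Pron everyone]] [NP [Pron he]]]]]
The words 'drew he this editor and cited everyone he' are exhaustively dominated by a single VP node (built by VP → VP Conj VP), so they form a constituent.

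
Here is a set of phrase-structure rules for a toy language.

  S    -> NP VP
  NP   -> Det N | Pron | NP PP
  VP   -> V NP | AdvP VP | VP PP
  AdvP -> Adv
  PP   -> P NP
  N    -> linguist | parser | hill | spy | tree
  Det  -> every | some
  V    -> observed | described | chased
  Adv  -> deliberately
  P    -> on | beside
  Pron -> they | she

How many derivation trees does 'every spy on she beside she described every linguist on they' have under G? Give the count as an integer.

4

Two of the 4 distinct bracketings:
[S [NP [NP [Det every] [N spy]] [PP [P on] [NP [NP [Pron she]] [PP [P beside] [NP [Pron she]]]]]] [VP [V described] [NP [NP [Det every] [N linguist]] [PP [P on] [NP [Pron they]]]]]]
[S [NP [NP [Det every] [N spy]] [PP [P on] [NP [NP [Pron she]] [PP [P beside] [NP [Pron she]]]]]] [VP [VP [V described] [NP [Det every] [N linguist]]] [PP [P on] [NP [Pron they]]]]]
The difference turns on whether VP → VP PP is used at the relevant span, versus an alternative expansion of VP.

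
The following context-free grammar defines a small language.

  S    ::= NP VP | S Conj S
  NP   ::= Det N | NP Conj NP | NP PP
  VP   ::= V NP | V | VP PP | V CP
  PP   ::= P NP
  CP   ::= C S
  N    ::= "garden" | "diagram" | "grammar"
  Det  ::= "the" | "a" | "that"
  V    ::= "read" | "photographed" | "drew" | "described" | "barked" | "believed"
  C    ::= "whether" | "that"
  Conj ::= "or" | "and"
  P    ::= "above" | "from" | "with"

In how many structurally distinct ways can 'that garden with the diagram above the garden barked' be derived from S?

The two bracketings:
[S [NP [NP [Det that] [N garden]] [PP [P with] [NP [NP [Det the] [N diagram]] [PP [P above] [NP [Det the] [N garden]]]]]] [VP [V barked]]]
[S [NP [NP [NP [Det that] [N garden]] [PP [P with] [NP [Det the] [N diagram]]]] [PP [P above] [NP [Det the] [N garden]]]] [VP [V barked]]]
The trees differ in how a recursive rule is bracketed over the same span.

2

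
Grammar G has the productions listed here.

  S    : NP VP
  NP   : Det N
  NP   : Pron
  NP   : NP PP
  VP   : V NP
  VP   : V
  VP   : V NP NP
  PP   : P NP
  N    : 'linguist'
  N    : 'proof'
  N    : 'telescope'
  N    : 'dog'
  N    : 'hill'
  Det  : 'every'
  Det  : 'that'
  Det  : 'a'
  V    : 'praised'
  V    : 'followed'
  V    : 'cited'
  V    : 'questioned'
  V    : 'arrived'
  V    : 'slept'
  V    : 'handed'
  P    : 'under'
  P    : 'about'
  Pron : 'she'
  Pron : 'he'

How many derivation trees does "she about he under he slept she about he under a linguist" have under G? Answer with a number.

Two of the 4 distinct bracketings:
[S [NP [NP [Pron she]] [PP [P about] [NP [NP [Pron he]] [PP [P under] [NP [Pron he]]]]]] [VP [V slept] [NP [NP [Pron she]] [PP [P about] [NP [NP [Pron he]] [PP [P under] [NP [Det a] [N linguist]]]]]]]]
[S [NP [NP [Pron she]] [PP [P about] [NP [NP [Pron he]] [PP [P under] [NP [Pron he]]]]]] [VP [V slept] [NP [NP [NP [Pron she]] [PP [P about] [NP [Pron he]]]] [PP [P under] [NP [Det a] [N linguist]]]]]]
The trees differ in how a recursive rule is bracketed over the same span.

4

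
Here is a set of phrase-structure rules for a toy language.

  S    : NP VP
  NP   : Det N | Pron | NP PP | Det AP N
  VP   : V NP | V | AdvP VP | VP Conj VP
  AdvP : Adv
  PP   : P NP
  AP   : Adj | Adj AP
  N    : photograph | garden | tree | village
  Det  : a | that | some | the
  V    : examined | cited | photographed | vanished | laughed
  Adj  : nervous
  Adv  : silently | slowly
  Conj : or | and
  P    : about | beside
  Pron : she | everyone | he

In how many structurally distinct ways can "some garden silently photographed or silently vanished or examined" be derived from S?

7

Two of the 7 distinct bracketings:
[S [NP [Det some] [N garden]] [VP [AdvP [Adv silently]] [VP [VP [V photographed]] [Conj or] [VP [AdvP [Adv silently]] [VP [VP [V vanished]] [Conj or] [VP [V examined]]]]]]]
[S [NP [Det some] [N garden]] [VP [AdvP [Adv silently]] [VP [VP [V photographed]] [Conj or] [VP [VP [AdvP [Adv silently]] [VP [V vanished]]] [Conj or] [VP [V examined]]]]]]
The trees differ in how a recursive rule is bracketed over the same span.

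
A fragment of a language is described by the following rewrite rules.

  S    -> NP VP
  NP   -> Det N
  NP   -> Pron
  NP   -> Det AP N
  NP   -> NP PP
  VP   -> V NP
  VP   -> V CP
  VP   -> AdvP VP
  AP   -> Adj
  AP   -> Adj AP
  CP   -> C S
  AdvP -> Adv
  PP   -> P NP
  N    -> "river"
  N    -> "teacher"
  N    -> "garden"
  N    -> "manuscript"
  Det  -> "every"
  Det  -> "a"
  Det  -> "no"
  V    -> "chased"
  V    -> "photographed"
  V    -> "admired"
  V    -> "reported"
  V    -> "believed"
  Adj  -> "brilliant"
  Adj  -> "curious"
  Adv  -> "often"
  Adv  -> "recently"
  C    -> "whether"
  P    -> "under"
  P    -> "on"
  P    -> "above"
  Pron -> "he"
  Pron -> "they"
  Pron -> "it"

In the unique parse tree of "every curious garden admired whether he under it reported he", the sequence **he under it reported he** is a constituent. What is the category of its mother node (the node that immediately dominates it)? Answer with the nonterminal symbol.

CP

[S [NP [Det every] [AP [Adj curious]] [N garden]] [VP [V admired] [CP [C whether] [S [NP [NP [Pron he]] [PP [P under] [NP [Pron it]]]] [VP [V reported] [NP [Pron he]]]]]]]
The span 'he under it reported he' is the S node built by S → NP VP.
Its mother is the CP built by CP → C S.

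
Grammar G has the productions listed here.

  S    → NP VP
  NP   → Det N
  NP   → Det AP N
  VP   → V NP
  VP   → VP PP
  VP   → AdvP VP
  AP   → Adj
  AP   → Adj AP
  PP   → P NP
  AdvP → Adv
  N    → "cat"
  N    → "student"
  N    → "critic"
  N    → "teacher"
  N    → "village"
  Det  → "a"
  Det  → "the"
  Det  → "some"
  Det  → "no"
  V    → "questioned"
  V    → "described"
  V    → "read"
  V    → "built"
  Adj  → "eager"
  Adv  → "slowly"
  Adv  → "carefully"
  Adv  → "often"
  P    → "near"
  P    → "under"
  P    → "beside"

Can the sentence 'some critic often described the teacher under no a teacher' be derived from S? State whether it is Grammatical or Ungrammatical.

Ungrammatical

A Det word can never sit immediately before a Det word in any string this grammar generates, so the substring 'no a' rules out a derivation.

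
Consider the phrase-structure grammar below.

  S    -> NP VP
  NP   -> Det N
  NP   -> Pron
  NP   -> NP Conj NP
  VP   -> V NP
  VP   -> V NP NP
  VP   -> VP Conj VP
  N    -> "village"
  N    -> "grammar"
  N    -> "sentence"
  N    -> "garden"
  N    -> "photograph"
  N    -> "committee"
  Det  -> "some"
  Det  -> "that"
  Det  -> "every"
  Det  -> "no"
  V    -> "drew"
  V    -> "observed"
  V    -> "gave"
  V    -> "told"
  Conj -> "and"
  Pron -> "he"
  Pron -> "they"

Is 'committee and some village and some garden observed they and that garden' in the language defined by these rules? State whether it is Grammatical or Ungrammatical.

For S → NP VP, no prefix of the string parses as an NP.

Ungrammatical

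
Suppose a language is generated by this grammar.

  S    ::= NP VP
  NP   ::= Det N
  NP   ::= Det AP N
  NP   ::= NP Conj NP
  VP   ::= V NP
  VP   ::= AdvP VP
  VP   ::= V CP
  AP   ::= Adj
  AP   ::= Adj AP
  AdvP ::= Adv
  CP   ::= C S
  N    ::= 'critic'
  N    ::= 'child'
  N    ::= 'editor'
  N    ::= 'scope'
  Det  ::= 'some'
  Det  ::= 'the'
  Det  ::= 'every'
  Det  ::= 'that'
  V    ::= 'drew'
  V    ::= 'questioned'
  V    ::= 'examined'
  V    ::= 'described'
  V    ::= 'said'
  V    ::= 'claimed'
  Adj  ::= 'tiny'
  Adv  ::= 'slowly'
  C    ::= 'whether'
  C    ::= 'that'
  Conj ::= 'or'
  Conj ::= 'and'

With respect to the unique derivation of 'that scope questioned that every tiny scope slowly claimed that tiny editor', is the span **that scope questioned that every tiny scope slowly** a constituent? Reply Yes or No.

[S [NP [Det that] [N scope]] [VP [V questioned] [CP [C that] [S [NP [Det every] [AP [Adj tiny]] [N scope]] [VP [AdvP [Adv slowly]] [VP [V claimed] [NP [Det that] [AP [Adj tiny]] [N editor]]]]]]]]
The smallest constituent containing 'that scope questioned that every tiny scope slowly' is the S spanning 'that scope questioned that every tiny scope slowly claimed that tiny editor'; no single node in the tree dominates exactly the given words.

No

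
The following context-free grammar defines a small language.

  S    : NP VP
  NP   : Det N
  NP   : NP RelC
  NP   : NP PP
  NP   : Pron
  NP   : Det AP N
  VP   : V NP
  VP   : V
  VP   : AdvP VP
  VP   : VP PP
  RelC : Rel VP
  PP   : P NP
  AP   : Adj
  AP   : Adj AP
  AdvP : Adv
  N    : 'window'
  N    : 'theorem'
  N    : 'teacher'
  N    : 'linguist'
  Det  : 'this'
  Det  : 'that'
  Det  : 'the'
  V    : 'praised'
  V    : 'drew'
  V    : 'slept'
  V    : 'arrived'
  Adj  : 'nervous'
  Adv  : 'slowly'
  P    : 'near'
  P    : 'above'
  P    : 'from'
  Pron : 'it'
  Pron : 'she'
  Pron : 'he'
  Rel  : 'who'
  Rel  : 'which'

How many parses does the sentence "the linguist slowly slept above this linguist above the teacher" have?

5

Two of the 5 distinct bracketings:
[S [NP [Det the] [N linguist]] [VP [AdvP [Adv slowly]] [VP [VP [V slept]] [PP [P above] [NP [NP [Det this] [N linguist]] [PP [P above] [NP [Det the] [N teacher]]]]]]]]
[S [NP [Det the] [N linguist]] [VP [AdvP [Adv slowly]] [VP [VP [VP [V slept]] [PP [P above] [NP [Det this] [N linguist]]]] [PP [P above] [NP [Det the] [N teacher]]]]]]
The difference turns on whether NP → NP PP is used at the relevant span, versus an alternative expansion of NP.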